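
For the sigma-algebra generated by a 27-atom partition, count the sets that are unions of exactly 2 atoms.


Each element of F is a union of some subset of the 27 atoms.
Elements that are unions of exactly 2 atoms correspond to 2-element subsets of the 27 atoms.
Count = C(27, 2) = 27! / (2! * 25!) = 351.


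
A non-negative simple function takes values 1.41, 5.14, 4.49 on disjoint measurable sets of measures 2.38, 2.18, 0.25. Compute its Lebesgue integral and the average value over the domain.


Step 1: Integral = sum(value_i * measure_i)
= 1.41*2.38 + 5.14*2.18 + 4.49*0.25
= 3.3558 + 11.2052 + 1.1225
= 15.6835
Step 2: Total measure of domain = 2.38 + 2.18 + 0.25 = 4.81
Step 3: Average value = 15.6835 / 4.81 = 3.260603


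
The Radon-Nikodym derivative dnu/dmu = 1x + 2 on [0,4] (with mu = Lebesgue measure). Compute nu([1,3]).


nu(A) = integral_A (dnu/dmu) dmu = integral_1^3 (1x + 2) dx
Step 1: Antiderivative F(x) = (1/2)x^2 + 2x
Step 2: F(3) = (1/2)*3^2 + 2*3 = 4.5 + 6 = 10.5
Step 3: F(1) = (1/2)*1^2 + 2*1 = 0.5 + 2 = 2.5
Step 4: nu([1,3]) = F(3) - F(1) = 10.5 - 2.5 = 8


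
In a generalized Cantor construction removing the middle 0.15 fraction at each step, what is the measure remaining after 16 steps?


Step 1: At each step, fraction remaining = 1 - 0.15 = 0.85
Step 2: After 16 steps, measure = (0.85)^16
Result = 0.074251


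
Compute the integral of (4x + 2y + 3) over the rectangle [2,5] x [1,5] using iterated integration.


By Fubini, integrate in x first, then y.
Step 1: Fix y, integrate over x in [2,5]:
  integral(4x + 2y + 3, x=2..5)
  = 4*(5^2 - 2^2)/2 + (2y + 3)*(5 - 2)
  = 42 + (2y + 3)*3
  = 42 + 6y + 9
  = 51 + 6y
Step 2: Integrate over y in [1,5]:
  integral(51 + 6y, y=1..5)
  = 51*4 + 6*(5^2 - 1^2)/2
  = 204 + 72
  = 276


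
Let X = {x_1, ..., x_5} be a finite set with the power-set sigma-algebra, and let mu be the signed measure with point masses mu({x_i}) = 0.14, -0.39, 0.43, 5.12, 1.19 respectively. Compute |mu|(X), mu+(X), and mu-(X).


Step 1: Every measurable set is a union of atoms (the cells / points), so a Hahn decomposition is
  obtained by grouping atoms by sign: P = union of atoms with mu > 0, N = union of the remaining atoms.
  Atoms in P (indices): 1, 3, 4, 5;  atoms in N (indices): 2
  Positive values: 0.14, 0.43, 5.12, 1.19
  Negative values: -0.39
Step 2: mu+(X) = mu(P) = sum of positive atom values = 6.88
Step 3: mu-(X) = -mu(N) = sum of |negative atom values| = 0.39
Step 4: |mu|(X) = mu+(X) + mu-(X) = 6.88 + 0.39 = 7.27


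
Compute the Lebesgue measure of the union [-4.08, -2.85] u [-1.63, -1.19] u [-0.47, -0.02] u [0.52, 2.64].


For pairwise disjoint intervals, m(union) = sum of lengths.
= (-2.85 - -4.08) + (-1.19 - -1.63) + (-0.02 - -0.47) + (2.64 - 0.52)
= 1.23 + 0.44 + 0.45 + 2.12
= 4.24


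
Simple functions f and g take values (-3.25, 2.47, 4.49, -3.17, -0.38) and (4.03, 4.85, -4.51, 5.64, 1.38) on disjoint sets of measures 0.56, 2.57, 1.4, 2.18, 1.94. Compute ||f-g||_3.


Step 1: Compute differences f_i - g_i:
  -3.25 - 4.03 = -7.28
  2.47 - 4.85 = -2.38
  4.49 - -4.51 = 9
  -3.17 - 5.64 = -8.81
  -0.38 - 1.38 = -1.76
Step 2: Compute |diff|^3 * measure for each set:
  |-7.28|^3 * 0.56 = 385.828352 * 0.56 = 216.063877
  |-2.38|^3 * 2.57 = 13.481272 * 2.57 = 34.646869
  |9|^3 * 1.4 = 729 * 1.4 = 1020.6
  |-8.81|^3 * 2.18 = 683.797841 * 2.18 = 1490.679293
  |-1.76|^3 * 1.94 = 5.451776 * 1.94 = 10.576445
Step 3: Sum = 2772.566485
Step 4: ||f-g||_3 = (2772.566485)^(1/3) = 14.048415


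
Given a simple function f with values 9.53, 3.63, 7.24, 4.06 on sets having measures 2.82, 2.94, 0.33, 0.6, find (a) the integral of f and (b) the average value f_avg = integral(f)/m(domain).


Step 1: Integral = sum(value_i * measure_i)
= 9.53*2.82 + 3.63*2.94 + 7.24*0.33 + 4.06*0.6
= 26.8746 + 10.6722 + 2.3892 + 2.436
= 42.372
Step 2: Total measure of domain = 2.82 + 2.94 + 0.33 + 0.6 = 6.69
Step 3: Average value = 42.372 / 6.69 = 6.333632


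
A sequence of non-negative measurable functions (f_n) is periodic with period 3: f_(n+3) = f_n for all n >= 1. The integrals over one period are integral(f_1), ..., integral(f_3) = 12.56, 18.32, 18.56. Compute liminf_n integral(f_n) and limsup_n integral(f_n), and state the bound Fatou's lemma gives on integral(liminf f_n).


The sequence (integral(f_n)) is periodic with period 3, repeating the values 12.56, 18.32, 18.56 indefinitely.
Step 1: For a periodic sequence, every tail (a_m, a_(m+1), ...) contains all 3 period values infinitely often.
Step 2: Hence inf of every tail = min of the period values = min(12.56, 18.32, 18.56) = 12.56.
        liminf_n integral(f_n) = sup over m of (inf of tail from m) = 12.56.
Step 3: Similarly sup of every tail = max of the period values = 18.56.
        limsup_n integral(f_n) = 18.56.
Step 4: Fatou's lemma: integral(liminf_n f_n) <= liminf_n integral(f_n) = 12.56.
        So the integral of the pointwise liminf is at most 12.56.


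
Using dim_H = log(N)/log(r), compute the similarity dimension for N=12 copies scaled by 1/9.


For a self-similar set with N copies scaled by 1/r:
dim_H = log(N)/log(r) = log(12)/log(9)
= 2.484907/2.197225
= 1.13093


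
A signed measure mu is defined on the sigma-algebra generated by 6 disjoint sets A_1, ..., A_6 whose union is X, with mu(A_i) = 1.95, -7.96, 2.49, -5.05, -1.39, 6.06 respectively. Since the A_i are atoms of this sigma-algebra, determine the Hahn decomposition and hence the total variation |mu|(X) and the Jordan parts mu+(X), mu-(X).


Step 1: Every measurable set is a union of atoms (the cells / points), so a Hahn decomposition is
  obtained by grouping atoms by sign: P = union of atoms with mu > 0, N = union of the remaining atoms.
  Atoms in P (indices): 1, 3, 6;  atoms in N (indices): 2, 4, 5
  Positive values: 1.95, 2.49, 6.06
  Negative values: -7.96, -5.05, -1.39
Step 2: mu+(X) = mu(P) = sum of positive atom values = 10.5
Step 3: mu-(X) = -mu(N) = sum of |negative atom values| = 14.4
Step 4: |mu|(X) = mu+(X) + mu-(X) = 10.5 + 14.4 = 24.9


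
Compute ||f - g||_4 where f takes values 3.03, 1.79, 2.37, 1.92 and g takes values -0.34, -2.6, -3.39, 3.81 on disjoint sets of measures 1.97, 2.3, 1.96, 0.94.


Step 1: Compute differences f_i - g_i:
  3.03 - -0.34 = 3.37
  1.79 - -2.6 = 4.39
  2.37 - -3.39 = 5.76
  1.92 - 3.81 = -1.89
Step 2: Compute |diff|^4 * measure for each set:
  |3.37|^4 * 1.97 = 128.979178 * 1.97 = 254.08898
  |4.39|^4 * 2.3 = 371.413838 * 2.3 = 854.251828
  |5.76|^4 * 1.96 = 1100.753142 * 1.96 = 2157.476158
  |-1.89|^4 * 0.94 = 12.759898 * 0.94 = 11.994305
Step 3: Sum = 3277.811271
Step 4: ||f-g||_4 = (3277.811271)^(1/4) = 7.566517


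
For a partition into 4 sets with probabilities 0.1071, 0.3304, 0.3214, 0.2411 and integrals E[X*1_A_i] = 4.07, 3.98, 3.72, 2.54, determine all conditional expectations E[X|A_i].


For each cell A_i: E[X|A_i] = E[X*1_A_i] / P(A_i)
Step 1: E[X|A_1] = 4.07 / 0.1071 = 38.001867
Step 2: E[X|A_2] = 3.98 / 0.3304 = 12.046005
Step 3: E[X|A_3] = 3.72 / 0.3214 = 11.574362
Step 4: E[X|A_4] = 2.54 / 0.2411 = 10.535048
Verification: E[X] = sum E[X*1_A_i] = 4.07 + 3.98 + 3.72 + 2.54 = 14.31


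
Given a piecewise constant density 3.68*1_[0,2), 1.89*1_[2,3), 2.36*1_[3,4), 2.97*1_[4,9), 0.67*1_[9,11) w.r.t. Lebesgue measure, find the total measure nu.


Integrate each piece of the Radon-Nikodym derivative:
Step 1: integral_0^2 3.68 dx = 3.68*(2-0) = 3.68*2 = 7.36
Step 2: integral_2^3 1.89 dx = 1.89*(3-2) = 1.89*1 = 1.89
Step 3: integral_3^4 2.36 dx = 2.36*(4-3) = 2.36*1 = 2.36
Step 4: integral_4^9 2.97 dx = 2.97*(9-4) = 2.97*5 = 14.85
Step 5: integral_9^11 0.67 dx = 0.67*(11-9) = 0.67*2 = 1.34
Total: 7.36 + 1.89 + 2.36 + 14.85 + 1.34 = 27.8


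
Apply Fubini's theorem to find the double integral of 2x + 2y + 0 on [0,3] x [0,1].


By Fubini, integrate in x first, then y.
Step 1: Fix y, integrate over x in [0,3]:
  integral(2x + 2y + 0, x=0..3)
  = 2*(3^2 - 0^2)/2 + (2y + 0)*(3 - 0)
  = 9 + (2y + 0)*3
  = 9 + 6y + 0
  = 9 + 6y
Step 2: Integrate over y in [0,1]:
  integral(9 + 6y, y=0..1)
  = 9*1 + 6*(1^2 - 0^2)/2
  = 9 + 3
  = 12


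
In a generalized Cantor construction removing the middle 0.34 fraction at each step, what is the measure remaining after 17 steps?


Step 1: At each step, fraction remaining = 1 - 0.34 = 0.66
Step 2: After 17 steps, measure = (0.66)^17
Result = 8.555530e-04


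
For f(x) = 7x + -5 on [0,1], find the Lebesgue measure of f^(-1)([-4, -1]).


f^(-1)([-4, -1]) = {x : -4 <= 7x + -5 <= -1}
Solving: (-4 - -5)/7 <= x <= (-1 - -5)/7
= [0.142857, 0.571429]
Intersecting with [0,1]: [0.142857, 0.571429]
Measure = 0.571429 - 0.142857 = 0.428571


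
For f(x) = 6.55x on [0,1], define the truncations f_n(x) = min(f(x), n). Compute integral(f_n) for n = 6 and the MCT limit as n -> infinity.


f(x) = 6.55x on [0,1]; f_n(x) = min(6.55x, n). At n = 6:
Step 1: f(x) reaches 6 at x = 6/6.55 = 0.916031
Step 2: integral(f_6) = integral(6.55x, 0, 0.916031) + integral(6, 0.916031, 1)
       = 6.55*0.916031^2/2 + 6*(1 - 0.916031)
       = 2.748092 + 0.503817
       = 3.251908
Step 3: As n -> infinity, f_n increases to f, so by MCT integral(f_n) -> integral(f) = 6.55/2 = 3.275.
Convergence: integral(f_6) = 3.251908 -> 3.275 as n -> infinity


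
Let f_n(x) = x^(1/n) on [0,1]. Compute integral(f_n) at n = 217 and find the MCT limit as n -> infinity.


At n = 217: f_217(x) = x^(1/217).
Step 1: integral(x^(1/217), 0, 1) = [x^(1/217+1) / (1/217+1)] from 0 to 1
     = 1 / (1/217 + 1) = 1 / ((217+1)/217) = 217/(217+1)
     = 217/218 = 0.995413
Step 2: As n -> infinity, f_n(x) = x^(1/n) -> 1 for x in (0,1], and f_n is increasing in n.
By MCT, lim_n integral(f_n) = integral(lim_n f_n) = integral(1, 0, 1) = 1.
Step 3: Verify convergence: 217/218 = 0.995413 -> 1


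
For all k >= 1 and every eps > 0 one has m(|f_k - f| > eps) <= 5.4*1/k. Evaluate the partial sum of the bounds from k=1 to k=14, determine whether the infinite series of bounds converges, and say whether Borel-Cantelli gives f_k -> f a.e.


Step 1: List the terms 5.4*1/k for k = 1 to 14:
  k=1: 5.4
  k=2: 2.7
  k=3: 1.8
  k=4: 1.35
  k=5: 1.08
  k=6: 0.9
  k=7: 0.771429
  k=8: 0.675
  k=9: 0.6
  k=10: 0.54
  k=11: 0.490909
  k=12: 0.45
  k=13: 0.415385
  k=14: 0.385714
Step 2: Partial sum = 5.4 + 2.7 + 1.8 + 1.35 + 1.08 + 0.9 + 0.771429 + 0.675 + 0.6 + 0.54 + 0.490909 + 0.45 + 0.415385 + 0.385714
     = 17.558437
Step 3: The full series sum_(k>=1) 5.4*1/k diverges (harmonic series, p = 1; a nonzero constant multiple of a divergent series diverges).
Step 4: The (first) Borel-Cantelli lemma requires a summable sequence of measures, so it does not apply here;
        from this bound alone no conclusion about a.e. convergence can be drawn (convergence in measure still
        gives an a.e.-convergent subsequence, but not a.e. convergence of the whole sequence).
Conclusion: series diverges; Borel-Cantelli is inconclusive about a.e. convergence of f_k.


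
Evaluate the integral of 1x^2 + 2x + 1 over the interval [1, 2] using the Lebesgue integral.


The Lebesgue integral of a Riemann-integrable function agrees with the Riemann integral.
Antiderivative F(x) = (1/3)x^3 + (2/2)x^2 + 1x
F(2) = (1/3)*2^3 + (2/2)*2^2 + 1*2
     = (1/3)*8 + (2/2)*4 + 1*2
     = 2.666667 + 4 + 2
     = 8.666667
F(1) = 2.333333
Integral = F(2) - F(1) = 8.666667 - 2.333333 = 6.333333


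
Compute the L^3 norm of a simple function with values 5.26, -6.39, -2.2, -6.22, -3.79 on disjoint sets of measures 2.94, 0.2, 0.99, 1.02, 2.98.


Step 1: Compute |f_i|^3 for each value:
  |5.26|^3 = 145.531576
  |-6.39|^3 = 260.917119
  |-2.2|^3 = 10.648
  |-6.22|^3 = 240.641848
  |-3.79|^3 = 54.439939
Step 2: Multiply by measures and sum:
  145.531576 * 2.94 = 427.862833
  260.917119 * 0.2 = 52.183424
  10.648 * 0.99 = 10.54152
  240.641848 * 1.02 = 245.454685
  54.439939 * 2.98 = 162.231018
Sum = 427.862833 + 52.183424 + 10.54152 + 245.454685 + 162.231018 = 898.27348
Step 3: Take the p-th root:
||f||_3 = (898.27348)^(1/3) = 9.648716


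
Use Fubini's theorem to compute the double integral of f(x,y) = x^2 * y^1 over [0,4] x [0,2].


By Fubini's theorem, the double integral factors as a product of single integrals:
Step 1: integral_0^4 x^2 dx = [x^3/3] from 0 to 4
     = 4^3/3 = 21.333333
Step 2: integral_0^2 y^1 dy = [y^2/2] from 0 to 2
     = 2^2/2 = 2
Step 3: Double integral = 21.333333 * 2 = 42.666667


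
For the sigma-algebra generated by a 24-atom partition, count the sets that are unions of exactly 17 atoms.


Each element of F is a union of some subset of the 24 atoms.
Elements that are unions of exactly 17 atoms correspond to 17-element subsets of the 24 atoms.
Count = C(24, 17) = 24! / (17! * 7!) = 346104.


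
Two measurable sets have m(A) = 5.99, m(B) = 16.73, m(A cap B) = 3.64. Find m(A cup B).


By inclusion-exclusion: m(A u B) = m(A) + m(B) - m(A n B)
= 5.99 + 16.73 - 3.64
= 19.08


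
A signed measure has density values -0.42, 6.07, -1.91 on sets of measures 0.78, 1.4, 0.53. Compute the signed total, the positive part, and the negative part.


Step 1: Compute signed measure on each set:
  Set 1: -0.42 * 0.78 = -0.3276
  Set 2: 6.07 * 1.4 = 8.498
  Set 3: -1.91 * 0.53 = -1.0123
Step 2: Total signed measure = (-0.3276) + (8.498) + (-1.0123)
     = 7.1581
Step 3: Positive part mu+(X) = sum of positive contributions = 8.498
Step 4: Negative part mu-(X) = |sum of negative contributions| = 1.3399


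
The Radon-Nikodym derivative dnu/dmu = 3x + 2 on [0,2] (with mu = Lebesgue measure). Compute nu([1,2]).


nu(A) = integral_A (dnu/dmu) dmu = integral_1^2 (3x + 2) dx
Step 1: Antiderivative F(x) = (3/2)x^2 + 2x
Step 2: F(2) = (3/2)*2^2 + 2*2 = 6 + 4 = 10
Step 3: F(1) = (3/2)*1^2 + 2*1 = 1.5 + 2 = 3.5
Step 4: nu([1,2]) = F(2) - F(1) = 10 - 3.5 = 6.5


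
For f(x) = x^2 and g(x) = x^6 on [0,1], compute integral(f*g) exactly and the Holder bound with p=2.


Step 1: Exact integral of f*g = integral(x^8, 0, 1) = 1/9
     = 0.111111
Step 2: Holder bound with p=2, q=2:
  ||f||_p = (integral x^4 dx)^(1/2) = (1/5)^(1/2) = 0.447214
  ||g||_q = (integral x^12 dx)^(1/2) = (1/13)^(1/2) = 0.27735
Step 3: Holder bound = ||f||_p * ||g||_q = 0.447214 * 0.27735 = 0.124035
Verification: 0.111111 <= 0.124035 (Holder holds)


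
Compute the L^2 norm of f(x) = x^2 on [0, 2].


Step 1: ||f||_2 = (integral_0^2 |x^2|^2 dx)^(1/2)
     = (integral_0^2 x^4 dx)^(1/2)
Step 2: integral_0^2 x^4 dx = [x^5/(5)] from 0 to 2 = 2^5/5
     = 32/5 = 6.4
Step 3: ||f||_2 = (6.4)^(1/2) = 2.529822


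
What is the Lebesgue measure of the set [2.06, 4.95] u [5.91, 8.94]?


For pairwise disjoint intervals, m(union) = sum of lengths.
= (4.95 - 2.06) + (8.94 - 5.91)
= 2.89 + 3.03
= 5.92


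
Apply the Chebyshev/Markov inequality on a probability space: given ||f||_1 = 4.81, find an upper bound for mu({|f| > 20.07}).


Chebyshev/Markov inequality: mu(|f| > eps) <= (||f||_p / eps)^p
Step 1: ||f||_1 / eps = 4.81 / 20.07 = 0.239661
Step 2: Raise to power p = 1:
  (0.239661)^1 = 0.239661
Step 3: Therefore mu(|f| > 20.07) <= 0.239661


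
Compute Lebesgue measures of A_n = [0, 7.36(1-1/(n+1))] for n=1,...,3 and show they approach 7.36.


By continuity of measure from below: if A_n increases to A, then m(A_n) -> m(A).
Here A = [0, 7.36], so m(A) = 7.36
Step 1: a_1 = 7.36*(1 - 1/2) = 3.68, m(A_1) = 3.68
Step 2: a_2 = 7.36*(1 - 1/3) = 4.9067, m(A_2) = 4.9067
Step 3: a_3 = 7.36*(1 - 1/4) = 5.52, m(A_3) = 5.52
Limit: m(A_n) -> m([0,7.36]) = 7.36


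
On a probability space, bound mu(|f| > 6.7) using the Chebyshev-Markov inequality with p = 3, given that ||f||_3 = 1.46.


Chebyshev/Markov inequality: mu(|f| > eps) <= (||f||_p / eps)^p
Step 1: ||f||_3 / eps = 1.46 / 6.7 = 0.21791
Step 2: Raise to power p = 3:
  (0.21791)^3 = 0.010347
Step 3: Therefore mu(|f| > 6.7) <= 0.010347


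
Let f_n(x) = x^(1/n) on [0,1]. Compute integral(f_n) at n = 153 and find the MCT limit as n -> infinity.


At n = 153: f_153(x) = x^(1/153).
Step 1: integral(x^(1/153), 0, 1) = [x^(1/153+1) / (1/153+1)] from 0 to 1
     = 1 / (1/153 + 1) = 1 / ((153+1)/153) = 153/(153+1)
     = 153/154 = 0.993506
Step 2: As n -> infinity, f_n(x) = x^(1/n) -> 1 for x in (0,1], and f_n is increasing in n.
By MCT, lim_n integral(f_n) = integral(lim_n f_n) = integral(1, 0, 1) = 1.
Step 3: Verify convergence: 153/154 = 0.993506 -> 1


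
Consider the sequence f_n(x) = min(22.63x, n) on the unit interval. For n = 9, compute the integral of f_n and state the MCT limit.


f(x) = 22.63x on [0,1]; f_n(x) = min(22.63x, n). At n = 9:
Step 1: f(x) reaches 9 at x = 9/22.63 = 0.397702
Step 2: integral(f_9) = integral(22.63x, 0, 0.397702) + integral(9, 0.397702, 1)
       = 22.63*0.397702^2/2 + 9*(1 - 0.397702)
       = 1.78966 + 5.420681
       = 7.21034
Step 3: As n -> infinity, f_n increases to f, so by MCT integral(f_n) -> integral(f) = 22.63/2 = 11.315.
Convergence: integral(f_9) = 7.21034 -> 11.315 as n -> infinity


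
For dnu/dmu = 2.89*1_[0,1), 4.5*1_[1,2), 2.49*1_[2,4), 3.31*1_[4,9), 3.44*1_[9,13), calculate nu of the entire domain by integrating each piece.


Integrate each piece of the Radon-Nikodym derivative:
Step 1: integral_0^1 2.89 dx = 2.89*(1-0) = 2.89*1 = 2.89
Step 2: integral_1^2 4.5 dx = 4.5*(2-1) = 4.5*1 = 4.5
Step 3: integral_2^4 2.49 dx = 2.49*(4-2) = 2.49*2 = 4.98
Step 4: integral_4^9 3.31 dx = 3.31*(9-4) = 3.31*5 = 16.55
Step 5: integral_9^13 3.44 dx = 3.44*(13-9) = 3.44*4 = 13.76
Total: 2.89 + 4.5 + 4.98 + 16.55 + 13.76 = 42.68


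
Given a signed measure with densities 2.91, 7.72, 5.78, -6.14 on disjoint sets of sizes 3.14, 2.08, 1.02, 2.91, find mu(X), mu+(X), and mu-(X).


Step 1: Compute signed measure on each set:
  Set 1: 2.91 * 3.14 = 9.1374
  Set 2: 7.72 * 2.08 = 16.0576
  Set 3: 5.78 * 1.02 = 5.8956
  Set 4: -6.14 * 2.91 = -17.8674
Step 2: Total signed measure = (9.1374) + (16.0576) + (5.8956) + (-17.8674)
     = 13.2232
Step 3: Positive part mu+(X) = sum of positive contributions = 31.0906
Step 4: Negative part mu-(X) = |sum of negative contributions| = 17.8674


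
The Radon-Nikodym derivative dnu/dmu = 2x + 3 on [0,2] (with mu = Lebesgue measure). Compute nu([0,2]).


nu(A) = integral_A (dnu/dmu) dmu = integral_0^2 (2x + 3) dx
Step 1: Antiderivative F(x) = (2/2)x^2 + 3x
Step 2: F(2) = (2/2)*2^2 + 3*2 = 4 + 6 = 10
Step 3: F(0) = (2/2)*0^2 + 3*0 = 0.0 + 0 = 0.0
Step 4: nu([0,2]) = F(2) - F(0) = 10 - 0.0 = 10


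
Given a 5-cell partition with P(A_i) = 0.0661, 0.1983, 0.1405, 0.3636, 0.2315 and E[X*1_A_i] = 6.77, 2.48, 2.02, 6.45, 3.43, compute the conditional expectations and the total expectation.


For each cell A_i: E[X|A_i] = E[X*1_A_i] / P(A_i)
Step 1: E[X|A_1] = 6.77 / 0.0661 = 102.420575
Step 2: E[X|A_2] = 2.48 / 0.1983 = 12.506304
Step 3: E[X|A_3] = 2.02 / 0.1405 = 14.377224
Step 4: E[X|A_4] = 6.45 / 0.3636 = 17.739274
Step 5: E[X|A_5] = 3.43 / 0.2315 = 14.816415
Verification: E[X] = sum E[X*1_A_i] = 6.77 + 2.48 + 2.02 + 6.45 + 3.43 = 21.15


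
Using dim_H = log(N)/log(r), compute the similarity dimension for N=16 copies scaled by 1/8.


For a self-similar set with N copies scaled by 1/r:
dim_H = log(N)/log(r) = log(16)/log(8)
= 2.772589/2.079442
= 1.333333


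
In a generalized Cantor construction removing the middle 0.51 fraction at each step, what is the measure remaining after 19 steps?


Step 1: At each step, fraction remaining = 1 - 0.51 = 0.49
Step 2: After 19 steps, measure = (0.49)^19
Result = 1.299348e-06


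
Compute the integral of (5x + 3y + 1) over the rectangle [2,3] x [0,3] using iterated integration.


By Fubini, integrate in x first, then y.
Step 1: Fix y, integrate over x in [2,3]:
  integral(5x + 3y + 1, x=2..3)
  = 5*(3^2 - 2^2)/2 + (3y + 1)*(3 - 2)
  = 12.5 + (3y + 1)*1
  = 12.5 + 3y + 1
  = 13.5 + 3y
Step 2: Integrate over y in [0,3]:
  integral(13.5 + 3y, y=0..3)
  = 13.5*3 + 3*(3^2 - 0^2)/2
  = 40.5 + 13.5
  = 54


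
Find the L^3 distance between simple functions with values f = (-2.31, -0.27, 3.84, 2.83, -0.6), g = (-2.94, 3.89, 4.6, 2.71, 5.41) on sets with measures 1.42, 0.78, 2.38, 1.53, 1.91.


Step 1: Compute differences f_i - g_i:
  -2.31 - -2.94 = 0.63
  -0.27 - 3.89 = -4.16
  3.84 - 4.6 = -0.76
  2.83 - 2.71 = 0.12
  -0.6 - 5.41 = -6.01
Step 2: Compute |diff|^3 * measure for each set:
  |0.63|^3 * 1.42 = 0.250047 * 1.42 = 0.355067
  |-4.16|^3 * 0.78 = 71.991296 * 0.78 = 56.153211
  |-0.76|^3 * 2.38 = 0.438976 * 2.38 = 1.044763
  |0.12|^3 * 1.53 = 0.001728 * 1.53 = 0.002644
  |-6.01|^3 * 1.91 = 217.081801 * 1.91 = 414.62624
Step 3: Sum = 472.181924
Step 4: ||f-g||_3 = (472.181924)^(1/3) = 7.786993


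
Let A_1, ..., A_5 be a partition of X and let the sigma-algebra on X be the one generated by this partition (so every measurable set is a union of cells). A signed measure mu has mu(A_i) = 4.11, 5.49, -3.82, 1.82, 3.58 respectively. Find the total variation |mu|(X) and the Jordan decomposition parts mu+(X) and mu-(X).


Step 1: Every measurable set is a union of atoms (the cells / points), so a Hahn decomposition is
  obtained by grouping atoms by sign: P = union of atoms with mu > 0, N = union of the remaining atoms.
  Atoms in P (indices): 1, 2, 4, 5;  atoms in N (indices): 3
  Positive values: 4.11, 5.49, 1.82, 3.58
  Negative values: -3.82
Step 2: mu+(X) = mu(P) = sum of positive atom values = 15
Step 3: mu-(X) = -mu(N) = sum of |negative atom values| = 3.82
Step 4: |mu|(X) = mu+(X) + mu-(X) = 15 + 3.82 = 18.82


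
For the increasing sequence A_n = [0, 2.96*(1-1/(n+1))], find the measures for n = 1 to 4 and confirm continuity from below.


By continuity of measure from below: if A_n increases to A, then m(A_n) -> m(A).
Here A = [0, 2.96], so m(A) = 2.96
Step 1: a_1 = 2.96*(1 - 1/2) = 1.48, m(A_1) = 1.48
Step 2: a_2 = 2.96*(1 - 1/3) = 1.9733, m(A_2) = 1.9733
Step 3: a_3 = 2.96*(1 - 1/4) = 2.22, m(A_3) = 2.22
Step 4: a_4 = 2.96*(1 - 1/5) = 2.368, m(A_4) = 2.368
Limit: m(A_n) -> m([0,2.96]) = 2.96


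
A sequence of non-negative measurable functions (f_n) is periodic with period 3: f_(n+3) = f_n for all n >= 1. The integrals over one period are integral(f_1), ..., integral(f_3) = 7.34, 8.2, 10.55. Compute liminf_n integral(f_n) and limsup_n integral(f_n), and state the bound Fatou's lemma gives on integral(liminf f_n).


The sequence (integral(f_n)) is periodic with period 3, repeating the values 7.34, 8.2, 10.55 indefinitely.
Step 1: For a periodic sequence, every tail (a_m, a_(m+1), ...) contains all 3 period values infinitely often.
Step 2: Hence inf of every tail = min of the period values = min(7.34, 8.2, 10.55) = 7.34.
        liminf_n integral(f_n) = sup over m of (inf of tail from m) = 7.34.
Step 3: Similarly sup of every tail = max of the period values = 10.55.
        limsup_n integral(f_n) = 10.55.
Step 4: Fatou's lemma: integral(liminf_n f_n) <= liminf_n integral(f_n) = 7.34.
        So the integral of the pointwise liminf is at most 7.34.


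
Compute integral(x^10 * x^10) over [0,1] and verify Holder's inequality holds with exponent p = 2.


Step 1: Exact integral of f*g = integral(x^20, 0, 1) = 1/21
     = 0.047619
Step 2: Holder bound with p=2, q=2:
  ||f||_p = (integral x^20 dx)^(1/2) = (1/21)^(1/2) = 0.218218
  ||g||_q = (integral x^20 dx)^(1/2) = (1/21)^(1/2) = 0.218218
Step 3: Holder bound = ||f||_p * ||g||_q = 0.218218 * 0.218218 = 0.047619
Verification: 0.047619 <= 0.047619 (Holder holds)


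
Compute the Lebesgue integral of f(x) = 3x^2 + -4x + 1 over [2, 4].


The Lebesgue integral of a Riemann-integrable function agrees with the Riemann integral.
Antiderivative F(x) = (3/3)x^3 + (-4/2)x^2 + 1x
F(4) = (3/3)*4^3 + (-4/2)*4^2 + 1*4
     = (3/3)*64 + (-4/2)*16 + 1*4
     = 64 + -32 + 4
     = 36
F(2) = 2
Integral = F(4) - F(2) = 36 - 2 = 34


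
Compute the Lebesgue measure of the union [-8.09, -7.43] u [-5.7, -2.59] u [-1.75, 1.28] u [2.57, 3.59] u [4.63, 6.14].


For pairwise disjoint intervals, m(union) = sum of lengths.
= (-7.43 - -8.09) + (-2.59 - -5.7) + (1.28 - -1.75) + (3.59 - 2.57) + (6.14 - 4.63)
= 0.66 + 3.11 + 3.03 + 1.02 + 1.51
= 9.33


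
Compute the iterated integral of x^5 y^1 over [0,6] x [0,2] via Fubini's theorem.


By Fubini's theorem, the double integral factors as a product of single integrals:
Step 1: integral_0^6 x^5 dx = [x^6/6] from 0 to 6
     = 6^6/6 = 7776
Step 2: integral_0^2 y^1 dy = [y^2/2] from 0 to 2
     = 2^2/2 = 2
Step 3: Double integral = 7776 * 2 = 15552


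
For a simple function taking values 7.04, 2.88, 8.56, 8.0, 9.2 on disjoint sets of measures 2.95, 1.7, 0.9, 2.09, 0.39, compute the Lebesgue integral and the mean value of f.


Step 1: Integral = sum(value_i * measure_i)
= 7.04*2.95 + 2.88*1.7 + 8.56*0.9 + 8.0*2.09 + 9.2*0.39
= 20.768 + 4.896 + 7.704 + 16.72 + 3.588
= 53.676
Step 2: Total measure of domain = 2.95 + 1.7 + 0.9 + 2.09 + 0.39 = 8.03
Step 3: Average value = 53.676 / 8.03 = 6.684433


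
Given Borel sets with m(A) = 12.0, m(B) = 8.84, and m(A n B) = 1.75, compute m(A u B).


By inclusion-exclusion: m(A u B) = m(A) + m(B) - m(A n B)
= 12.0 + 8.84 - 1.75
= 19.09


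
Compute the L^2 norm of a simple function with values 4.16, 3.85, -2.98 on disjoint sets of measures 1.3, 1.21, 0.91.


Step 1: Compute |f_i|^2 for each value:
  |4.16|^2 = 17.3056
  |3.85|^2 = 14.8225
  |-2.98|^2 = 8.8804
Step 2: Multiply by measures and sum:
  17.3056 * 1.3 = 22.49728
  14.8225 * 1.21 = 17.935225
  8.8804 * 0.91 = 8.081164
Sum = 22.49728 + 17.935225 + 8.081164 = 48.513669
Step 3: Take the p-th root:
||f||_2 = (48.513669)^(1/2) = 6.965175


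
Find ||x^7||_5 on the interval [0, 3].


Step 1: ||f||_5 = (integral_0^3 |x^7|^5 dx)^(1/5)
     = (integral_0^3 x^35 dx)^(1/5)
Step 2: integral_0^3 x^35 dx = [x^36/(36)] from 0 to 3 = 3^36/36
     = 150094635296999121/36 = 4.169295e+15
Step 3: ||f||_5 = (4.169295e+15)^(1/5) = 1330.492816


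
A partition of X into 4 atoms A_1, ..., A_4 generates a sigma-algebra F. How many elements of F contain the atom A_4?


Each element of F is a union of some subset S of the 4 atoms.
The element contains A_4 iff A_4 is in S.
So we count subsets S of {A_1,...,A_4} with A_4 in S: choose freely among the other 3 atoms.
Count = 2^(4-1) = 2^3 = 8.


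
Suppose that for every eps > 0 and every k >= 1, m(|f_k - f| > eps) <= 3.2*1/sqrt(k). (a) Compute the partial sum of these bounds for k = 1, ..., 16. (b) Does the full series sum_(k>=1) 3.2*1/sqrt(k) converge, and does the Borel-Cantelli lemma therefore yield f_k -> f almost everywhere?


Step 1: List the terms 3.2*1/sqrt(k) for k = 1 to 16:
  k=1: 3.2
  k=2: 2.262742
  k=3: 1.847521
  k=4: 1.6
  k=5: 1.431084
  k=6: 1.306395
  k=7: 1.209486
  k=8: 1.131371
  k=9: 1.066667
  k=10: 1.011929
  k=11: 0.964836
  k=12: 0.92376
  k=13: 0.88752
  k=14: 0.855236
  k=15: 0.826236
  k=16: 0.8
Step 2: Partial sum = 3.2 + 2.262742 + 1.847521 + 1.6 + 1.431084 + 1.306395 + 1.209486 + 1.131371 + 1.066667 + 1.011929 + 0.964836 + 0.92376 + 0.88752 + 0.855236 + 0.826236 + 0.8
     = 21.324783
Step 3: The full series sum_(k>=1) 3.2*1/sqrt(k) diverges (p-series with p = 1/2 <= 1; a nonzero constant multiple of a divergent series diverges).
Step 4: The (first) Borel-Cantelli lemma requires a summable sequence of measures, so it does not apply here;
        from this bound alone no conclusion about a.e. convergence can be drawn (convergence in measure still
        gives an a.e.-convergent subsequence, but not a.e. convergence of the whole sequence).
Conclusion: series diverges; Borel-Cantelli is inconclusive about a.e. convergence of f_k.


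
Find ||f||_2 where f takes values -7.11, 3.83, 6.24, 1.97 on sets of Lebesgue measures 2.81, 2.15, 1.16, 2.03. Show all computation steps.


Step 1: Compute |f_i|^2 for each value:
  |-7.11|^2 = 50.5521
  |3.83|^2 = 14.6689
  |6.24|^2 = 38.9376
  |1.97|^2 = 3.8809
Step 2: Multiply by measures and sum:
  50.5521 * 2.81 = 142.051401
  14.6689 * 2.15 = 31.538135
  38.9376 * 1.16 = 45.167616
  3.8809 * 2.03 = 7.878227
Sum = 142.051401 + 31.538135 + 45.167616 + 7.878227 = 226.635379
Step 3: Take the p-th root:
||f||_2 = (226.635379)^(1/2) = 15.054414


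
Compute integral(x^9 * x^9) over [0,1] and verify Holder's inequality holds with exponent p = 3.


Step 1: Exact integral of f*g = integral(x^18, 0, 1) = 1/19
     = 0.052632
Step 2: Holder bound with p=3, q=1.5:
  ||f||_p = (integral x^27 dx)^(1/3) = (1/28)^(1/3) = 0.329317
  ||g||_q = (integral x^13.5 dx)^(1/1.5) = (1/14.5)^(1/1.5) = 0.168172
Step 3: Holder bound = ||f||_p * ||g||_q = 0.329317 * 0.168172 = 0.055382
Verification: 0.052632 <= 0.055382 (Holder holds)


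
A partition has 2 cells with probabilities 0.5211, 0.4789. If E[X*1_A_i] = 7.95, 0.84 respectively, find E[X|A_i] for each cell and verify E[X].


For each cell A_i: E[X|A_i] = E[X*1_A_i] / P(A_i)
Step 1: E[X|A_1] = 7.95 / 0.5211 = 15.256189
Step 2: E[X|A_2] = 0.84 / 0.4789 = 1.75402
Verification: E[X] = sum E[X*1_A_i] = 7.95 + 0.84 = 8.79


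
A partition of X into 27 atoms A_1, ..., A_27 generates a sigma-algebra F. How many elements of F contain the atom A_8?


Each element of F is a union of some subset S of the 27 atoms.
The element contains A_8 iff A_8 is in S.
So we count subsets S of {A_1,...,A_27} with A_8 in S: choose freely among the other 26 atoms.
Count = 2^(27-1) = 2^26 = 67108864.


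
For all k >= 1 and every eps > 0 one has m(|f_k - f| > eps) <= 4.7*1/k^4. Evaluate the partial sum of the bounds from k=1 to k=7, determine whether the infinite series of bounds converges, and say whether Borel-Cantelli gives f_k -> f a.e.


Step 1: List the terms 4.7*1/k^4 for k = 1 to 7:
  k=1: 4.7
  k=2: 0.29375
  k=3: 0.058025
  k=4: 0.018359
  k=5: 0.00752
  k=6: 0.003627
  k=7: 0.001958
Step 2: Partial sum = 4.7 + 0.29375 + 0.058025 + 0.018359 + 0.00752 + 0.003627 + 0.001958
     = 5.083238
Step 3: The full series sum_(k>=1) 4.7*1/k^4 converges (p-series with p = 4 > 1; a constant multiple of a convergent series converges).
Step 4: Fix eps > 0. Since sum_k m(|f_k - f| > eps) < infinity, the Borel-Cantelli lemma gives
        m(limsup_k {|f_k - f| > eps}) = 0, i.e. for a.e. x, |f_k(x) - f(x)| <= eps for all large k.
        Applying this with eps = 1/j for j = 1, 2, ... and intersecting the countably many full-measure sets,
        for a.e. x we get limsup_k |f_k(x) - f(x)| <= 1/j for every j, hence f_k -> f almost everywhere.
Conclusion: series converges; Borel-Cantelli yields f_k -> f a.e.


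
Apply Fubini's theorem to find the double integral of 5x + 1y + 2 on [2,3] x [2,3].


By Fubini, integrate in x first, then y.
Step 1: Fix y, integrate over x in [2,3]:
  integral(5x + 1y + 2, x=2..3)
  = 5*(3^2 - 2^2)/2 + (1y + 2)*(3 - 2)
  = 12.5 + (1y + 2)*1
  = 12.5 + 1y + 2
  = 14.5 + 1y
Step 2: Integrate over y in [2,3]:
  integral(14.5 + 1y, y=2..3)
  = 14.5*1 + 1*(3^2 - 2^2)/2
  = 14.5 + 2.5
  = 17


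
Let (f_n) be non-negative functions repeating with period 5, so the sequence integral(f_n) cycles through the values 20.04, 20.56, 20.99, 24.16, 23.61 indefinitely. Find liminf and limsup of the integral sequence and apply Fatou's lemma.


The sequence (integral(f_n)) is periodic with period 5, repeating the values 20.04, 20.56, 20.99, 24.16, 23.61 indefinitely.
Step 1: For a periodic sequence, every tail (a_m, a_(m+1), ...) contains all 5 period values infinitely often.
Step 2: Hence inf of every tail = min of the period values = min(20.04, 20.56, 20.99, 24.16, 23.61) = 20.04.
        liminf_n integral(f_n) = sup over m of (inf of tail from m) = 20.04.
Step 3: Similarly sup of every tail = max of the period values = 24.16.
        limsup_n integral(f_n) = 24.16.
Step 4: Fatou's lemma: integral(liminf_n f_n) <= liminf_n integral(f_n) = 20.04.
        So the integral of the pointwise liminf is at most 20.04.


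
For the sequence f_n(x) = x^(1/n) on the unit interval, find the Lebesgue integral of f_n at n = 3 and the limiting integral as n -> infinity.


At n = 3: f_3(x) = x^(1/3).
Step 1: integral(x^(1/3), 0, 1) = [x^(1/3+1) / (1/3+1)] from 0 to 1
     = 1 / (1/3 + 1) = 1 / ((3+1)/3) = 3/(3+1)
     = 3/4 = 0.75
Step 2: As n -> infinity, f_n(x) = x^(1/n) -> 1 for x in (0,1], and f_n is increasing in n.
By MCT, lim_n integral(f_n) = integral(lim_n f_n) = integral(1, 0, 1) = 1.
Step 3: Verify convergence: 3/4 = 0.75 -> 1


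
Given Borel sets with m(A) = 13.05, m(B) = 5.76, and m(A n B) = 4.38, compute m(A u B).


By inclusion-exclusion: m(A u B) = m(A) + m(B) - m(A n B)
= 13.05 + 5.76 - 4.38
= 14.43


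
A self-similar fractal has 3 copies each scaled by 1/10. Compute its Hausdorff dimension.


For a self-similar set with N copies scaled by 1/r:
dim_H = log(N)/log(r) = log(3)/log(10)
= 1.098612/2.302585
= 0.477121


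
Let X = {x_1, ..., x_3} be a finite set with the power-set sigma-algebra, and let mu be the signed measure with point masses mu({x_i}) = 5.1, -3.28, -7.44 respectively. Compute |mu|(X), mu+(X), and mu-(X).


Step 1: Every measurable set is a union of atoms (the cells / points), so a Hahn decomposition is
  obtained by grouping atoms by sign: P = union of atoms with mu > 0, N = union of the remaining atoms.
  Atoms in P (indices): 1;  atoms in N (indices): 2, 3
  Positive values: 5.1
  Negative values: -3.28, -7.44
Step 2: mu+(X) = mu(P) = sum of positive atom values = 5.1
Step 3: mu-(X) = -mu(N) = sum of |negative atom values| = 10.72
Step 4: |mu|(X) = mu+(X) + mu-(X) = 5.1 + 10.72 = 15.82


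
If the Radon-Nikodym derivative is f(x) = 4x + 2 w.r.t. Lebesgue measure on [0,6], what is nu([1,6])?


nu(A) = integral_A (dnu/dmu) dmu = integral_1^6 (4x + 2) dx
Step 1: Antiderivative F(x) = (4/2)x^2 + 2x
Step 2: F(6) = (4/2)*6^2 + 2*6 = 72 + 12 = 84
Step 3: F(1) = (4/2)*1^2 + 2*1 = 2 + 2 = 4
Step 4: nu([1,6]) = F(6) - F(1) = 84 - 4 = 80


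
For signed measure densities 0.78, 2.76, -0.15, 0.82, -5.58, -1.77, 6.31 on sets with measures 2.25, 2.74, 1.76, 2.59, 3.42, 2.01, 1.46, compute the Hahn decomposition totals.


Step 1: Compute signed measure on each set:
  Set 1: 0.78 * 2.25 = 1.755
  Set 2: 2.76 * 2.74 = 7.5624
  Set 3: -0.15 * 1.76 = -0.264
  Set 4: 0.82 * 2.59 = 2.1238
  Set 5: -5.58 * 3.42 = -19.0836
  Set 6: -1.77 * 2.01 = -3.5577
  Set 7: 6.31 * 1.46 = 9.2126
Step 2: Total signed measure = (1.755) + (7.5624) + (-0.264) + (2.1238) + (-19.0836) + (-3.5577) + (9.2126)
     = -2.2515
Step 3: Positive part mu+(X) = sum of positive contributions = 20.6538
Step 4: Negative part mu-(X) = |sum of negative contributions| = 22.9053


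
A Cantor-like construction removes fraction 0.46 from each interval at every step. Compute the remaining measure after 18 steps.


Step 1: At each step, fraction remaining = 1 - 0.46 = 0.54
Step 2: After 18 steps, measure = (0.54)^18
Result = 1.524360e-05


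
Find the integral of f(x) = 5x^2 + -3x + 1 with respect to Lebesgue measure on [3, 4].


The Lebesgue integral of a Riemann-integrable function agrees with the Riemann integral.
Antiderivative F(x) = (5/3)x^3 + (-3/2)x^2 + 1x
F(4) = (5/3)*4^3 + (-3/2)*4^2 + 1*4
     = (5/3)*64 + (-3/2)*16 + 1*4
     = 106.666667 + -24 + 4
     = 86.666667
F(3) = 34.5
Integral = F(4) - F(3) = 86.666667 - 34.5 = 52.166667


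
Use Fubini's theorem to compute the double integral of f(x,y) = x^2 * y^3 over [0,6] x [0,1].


By Fubini's theorem, the double integral factors as a product of single integrals:
Step 1: integral_0^6 x^2 dx = [x^3/3] from 0 to 6
     = 6^3/3 = 72
Step 2: integral_0^1 y^3 dy = [y^4/4] from 0 to 1
     = 1^4/4 = 0.25
Step 3: Double integral = 72 * 0.25 = 18


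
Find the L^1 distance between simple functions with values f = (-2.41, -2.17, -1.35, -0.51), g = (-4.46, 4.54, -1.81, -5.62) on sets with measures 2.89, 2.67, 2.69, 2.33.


Step 1: Compute differences f_i - g_i:
  -2.41 - -4.46 = 2.05
  -2.17 - 4.54 = -6.71
  -1.35 - -1.81 = 0.46
  -0.51 - -5.62 = 5.11
Step 2: Compute |diff|^1 * measure for each set:
  |2.05|^1 * 2.89 = 2.05 * 2.89 = 5.9245
  |-6.71|^1 * 2.67 = 6.71 * 2.67 = 17.9157
  |0.46|^1 * 2.69 = 0.46 * 2.69 = 1.2374
  |5.11|^1 * 2.33 = 5.11 * 2.33 = 11.9063
Step 3: Sum = 36.9839
Step 4: ||f-g||_1 = (36.9839)^(1/1) = 36.9839


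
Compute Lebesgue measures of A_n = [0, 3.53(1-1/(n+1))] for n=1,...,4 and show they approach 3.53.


By continuity of measure from below: if A_n increases to A, then m(A_n) -> m(A).
Here A = [0, 3.53], so m(A) = 3.53
Step 1: a_1 = 3.53*(1 - 1/2) = 1.765, m(A_1) = 1.765
Step 2: a_2 = 3.53*(1 - 1/3) = 2.3533, m(A_2) = 2.3533
Step 3: a_3 = 3.53*(1 - 1/4) = 2.6475, m(A_3) = 2.6475
Step 4: a_4 = 3.53*(1 - 1/5) = 2.824, m(A_4) = 2.824
Limit: m(A_n) -> m([0,3.53]) = 3.53


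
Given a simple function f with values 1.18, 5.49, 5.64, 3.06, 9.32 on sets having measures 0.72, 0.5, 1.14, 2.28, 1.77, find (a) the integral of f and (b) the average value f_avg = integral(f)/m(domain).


Step 1: Integral = sum(value_i * measure_i)
= 1.18*0.72 + 5.49*0.5 + 5.64*1.14 + 3.06*2.28 + 9.32*1.77
= 0.8496 + 2.745 + 6.4296 + 6.9768 + 16.4964
= 33.4974
Step 2: Total measure of domain = 0.72 + 0.5 + 1.14 + 2.28 + 1.77 = 6.41
Step 3: Average value = 33.4974 / 6.41 = 5.225803


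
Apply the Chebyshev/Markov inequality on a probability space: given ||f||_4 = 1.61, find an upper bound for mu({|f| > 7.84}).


Chebyshev/Markov inequality: mu(|f| > eps) <= (||f||_p / eps)^p
Step 1: ||f||_4 / eps = 1.61 / 7.84 = 0.205357
Step 2: Raise to power p = 4:
  (0.205357)^4 = 0.001778
Step 3: Therefore mu(|f| > 7.84) <= 0.001778


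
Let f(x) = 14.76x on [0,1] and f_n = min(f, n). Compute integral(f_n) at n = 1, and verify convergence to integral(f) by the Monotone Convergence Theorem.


f(x) = 14.76x on [0,1]; f_n(x) = min(14.76x, n). At n = 1:
Step 1: f(x) reaches 1 at x = 1/14.76 = 0.067751
Step 2: integral(f_1) = integral(14.76x, 0, 0.067751) + integral(1, 0.067751, 1)
       = 14.76*0.067751^2/2 + 1*(1 - 0.067751)
       = 0.033875 + 0.932249
       = 0.966125
Step 3: As n -> infinity, f_n increases to f, so by MCT integral(f_n) -> integral(f) = 14.76/2 = 7.38.
Convergence: integral(f_1) = 0.966125 -> 7.38 as n -> infinity


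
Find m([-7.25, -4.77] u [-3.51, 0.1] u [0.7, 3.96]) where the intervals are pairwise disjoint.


For pairwise disjoint intervals, m(union) = sum of lengths.
= (-4.77 - -7.25) + (0.1 - -3.51) + (3.96 - 0.7)
= 2.48 + 3.61 + 3.26
= 9.35


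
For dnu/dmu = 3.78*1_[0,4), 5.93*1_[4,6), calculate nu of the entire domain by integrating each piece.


Integrate each piece of the Radon-Nikodym derivative:
Step 1: integral_0^4 3.78 dx = 3.78*(4-0) = 3.78*4 = 15.12
Step 2: integral_4^6 5.93 dx = 5.93*(6-4) = 5.93*2 = 11.86
Total: 15.12 + 11.86 = 26.98


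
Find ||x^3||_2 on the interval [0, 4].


Step 1: ||f||_2 = (integral_0^4 |x^3|^2 dx)^(1/2)
     = (integral_0^4 x^6 dx)^(1/2)
Step 2: integral_0^4 x^6 dx = [x^7/(7)] from 0 to 4 = 4^7/7
     = 16384/7 = 2340.571429
Step 3: ||f||_2 = (2340.571429)^(1/2) = 48.379453


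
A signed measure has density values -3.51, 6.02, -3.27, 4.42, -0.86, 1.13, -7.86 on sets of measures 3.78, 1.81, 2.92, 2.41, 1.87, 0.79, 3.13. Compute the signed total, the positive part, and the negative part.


Step 1: Compute signed measure on each set:
  Set 1: -3.51 * 3.78 = -13.2678
  Set 2: 6.02 * 1.81 = 10.8962
  Set 3: -3.27 * 2.92 = -9.5484
  Set 4: 4.42 * 2.41 = 10.6522
  Set 5: -0.86 * 1.87 = -1.6082
  Set 6: 1.13 * 0.79 = 0.8927
  Set 7: -7.86 * 3.13 = -24.6018
Step 2: Total signed measure = (-13.2678) + (10.8962) + (-9.5484) + (10.6522) + (-1.6082) + (0.8927) + (-24.6018)
     = -26.5851
Step 3: Positive part mu+(X) = sum of positive contributions = 22.4411
Step 4: Negative part mu-(X) = |sum of negative contributions| = 49.0262


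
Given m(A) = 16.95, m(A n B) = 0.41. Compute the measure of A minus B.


m(A \ B) = m(A) - m(A n B)
= 16.95 - 0.41
= 16.54


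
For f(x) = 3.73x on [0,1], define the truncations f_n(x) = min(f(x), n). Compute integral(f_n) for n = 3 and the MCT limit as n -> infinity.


f(x) = 3.73x on [0,1]; f_n(x) = min(3.73x, n). At n = 3:
Step 1: f(x) reaches 3 at x = 3/3.73 = 0.80429
Step 2: integral(f_3) = integral(3.73x, 0, 0.80429) + integral(3, 0.80429, 1)
       = 3.73*0.80429^2/2 + 3*(1 - 0.80429)
       = 1.206434 + 0.587131
       = 1.793566
Step 3: As n -> infinity, f_n increases to f, so by MCT integral(f_n) -> integral(f) = 3.73/2 = 1.865.
Convergence: integral(f_3) = 1.793566 -> 1.865 as n -> infinity
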